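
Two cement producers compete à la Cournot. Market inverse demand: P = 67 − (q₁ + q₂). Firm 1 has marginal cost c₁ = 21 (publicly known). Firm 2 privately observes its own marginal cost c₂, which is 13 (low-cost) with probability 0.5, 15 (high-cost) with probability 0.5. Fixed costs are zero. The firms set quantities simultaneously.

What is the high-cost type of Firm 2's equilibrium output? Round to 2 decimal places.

19.50

Type-c best response for Firm 2: q₂(c) = (67 − c)/2 − q₁/2.
Firm 1 maximizes expected profit; its first-order condition is 67 − 2q₁ − E[q₂] − 21 = 0.
Substituting E[q₂] and solving: E[c₂] = 14, so q₁ = (67 − 2·21 + 14)/3 = 13.
q₂(high-cost) = (67 − 15 − 13)/2 = 19.5.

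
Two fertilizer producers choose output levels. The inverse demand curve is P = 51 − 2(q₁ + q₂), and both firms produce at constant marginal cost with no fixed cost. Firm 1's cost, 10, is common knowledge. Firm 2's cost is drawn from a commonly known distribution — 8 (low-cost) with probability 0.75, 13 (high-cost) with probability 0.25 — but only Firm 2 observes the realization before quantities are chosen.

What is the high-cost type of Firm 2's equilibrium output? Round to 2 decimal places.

6.15

Firm 2 with cost c maximizes (51 − 2(q₁+q₂) − c)·q₂, giving q₂(c) = (51 − c − 2q₁)/4.
E[c₂] = 0.75·8 + 0.25·13 = 9.25
Firm 1's FOC against E[q₂] yields q₁ = (51 − 2·10 + E[c₂])/6 = (51 − 20 + 9.25)/6 = 6.70833.
q₂(high-cost) = (51 − 13 − 2·6.70833)/4 = 6.14583.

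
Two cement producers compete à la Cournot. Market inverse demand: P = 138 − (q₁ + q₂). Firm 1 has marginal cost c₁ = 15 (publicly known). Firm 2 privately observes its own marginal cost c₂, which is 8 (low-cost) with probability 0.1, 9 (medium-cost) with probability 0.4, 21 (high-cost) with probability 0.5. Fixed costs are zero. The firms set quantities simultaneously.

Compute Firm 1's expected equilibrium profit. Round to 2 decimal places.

1678.27

Firm 2 with cost c maximizes (138 − (q₁+q₂) − c)·q₂, giving q₂(c) = (138 − c − q₁)/2.
E[c₂] = 0.1·8 + 0.4·9 + 0.5·21 = 14.9
Firm 1's FOC against E[q₂] yields q₁ = (138 − 2·15 + E[c₂])/3 = (138 − 30 + 14.9)/3 = 40.9667.
E[P] = 138 − (q₁ + E[q₂]) = 55.9667; Firm 1's expected profit = (E[P] − 15)·q₁ = (55.9667 − 15)·40.9667 = 1678.27.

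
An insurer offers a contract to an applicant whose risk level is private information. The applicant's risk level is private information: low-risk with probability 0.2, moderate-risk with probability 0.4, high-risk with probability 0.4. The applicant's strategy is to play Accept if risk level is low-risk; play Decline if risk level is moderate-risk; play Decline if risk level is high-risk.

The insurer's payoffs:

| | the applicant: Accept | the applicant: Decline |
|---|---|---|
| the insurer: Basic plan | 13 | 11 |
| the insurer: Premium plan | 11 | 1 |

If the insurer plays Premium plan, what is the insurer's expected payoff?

E[Premium plan] = 0.2·11 + 0.4·1 + 0.4·1 = 2.2 + 0.4 + 0.4 = 3

3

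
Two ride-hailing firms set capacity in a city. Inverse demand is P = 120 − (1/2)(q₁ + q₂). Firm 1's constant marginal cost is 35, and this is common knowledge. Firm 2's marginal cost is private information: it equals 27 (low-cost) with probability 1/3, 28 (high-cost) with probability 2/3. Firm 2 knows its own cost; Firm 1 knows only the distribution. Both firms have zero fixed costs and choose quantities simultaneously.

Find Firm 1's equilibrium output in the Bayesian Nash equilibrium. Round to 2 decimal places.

51.78

Type-c best response for Firm 2: q₂(c) = (120 − c) − q₁/2.
Firm 1 maximizes expected profit; its first-order condition is 120 − q₁ − (1/2)E[q₂] − 35 = 0.
Substituting E[q₂] and solving: E[c₂] = 27.6667, so q₁ = (120 − 2·35 + 27.6667)/(3/2) = 51.7778.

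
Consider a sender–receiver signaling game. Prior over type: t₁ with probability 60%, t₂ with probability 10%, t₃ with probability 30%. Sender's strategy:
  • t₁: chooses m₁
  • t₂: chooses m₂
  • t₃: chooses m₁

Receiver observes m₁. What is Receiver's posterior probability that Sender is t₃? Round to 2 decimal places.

P(m₁) = 0.6·1 + 0.1·0 + 0.3·1 = 0.9
P(t₃ | m₁) = (0.3·1) / 0.9 = 0.3 / 0.9 = 0.333333

0.33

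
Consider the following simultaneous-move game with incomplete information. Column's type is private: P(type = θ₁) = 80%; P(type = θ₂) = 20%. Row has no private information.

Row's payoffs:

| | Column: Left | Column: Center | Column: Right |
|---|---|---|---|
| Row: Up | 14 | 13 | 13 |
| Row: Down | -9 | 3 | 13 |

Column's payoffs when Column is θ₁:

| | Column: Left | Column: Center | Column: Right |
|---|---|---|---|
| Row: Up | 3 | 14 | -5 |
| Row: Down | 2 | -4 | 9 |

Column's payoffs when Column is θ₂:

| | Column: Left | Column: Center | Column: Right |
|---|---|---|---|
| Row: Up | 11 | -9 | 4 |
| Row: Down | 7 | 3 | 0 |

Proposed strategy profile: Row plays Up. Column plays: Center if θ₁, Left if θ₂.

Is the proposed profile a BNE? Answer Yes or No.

Row plays Up: E[Up] = 0.8·(13) + 0.2·(14) = 13.2; E[Down] = 0.6. Best-responding. ✓
Column (type θ₁), facing Up: Left gives 3, Center gives 14, Right gives -5. Proposed Center is best. ✓
Column (type θ₂), facing Up: Left gives 11, Center gives -9, Right gives 4. Proposed Left is best. ✓

Yes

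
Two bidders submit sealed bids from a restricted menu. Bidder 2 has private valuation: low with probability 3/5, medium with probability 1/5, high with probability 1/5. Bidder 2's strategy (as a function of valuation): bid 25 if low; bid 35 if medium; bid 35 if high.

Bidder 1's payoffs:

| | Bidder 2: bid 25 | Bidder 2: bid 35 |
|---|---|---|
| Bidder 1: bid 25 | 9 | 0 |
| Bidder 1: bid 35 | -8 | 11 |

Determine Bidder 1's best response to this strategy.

Compute Bidder 1's expected payoff for each action, taking the expectation over Bidder 2's type.
E[bid 25] = 3/5·(9) + 1/5·(0) + 1/5·(0) = 27/5
E[bid 35] = 3/5·(-8) + 1/5·(11) + 1/5·(11) = -2/5
Best response: bid 25 (27/5 is the largest).

bid 25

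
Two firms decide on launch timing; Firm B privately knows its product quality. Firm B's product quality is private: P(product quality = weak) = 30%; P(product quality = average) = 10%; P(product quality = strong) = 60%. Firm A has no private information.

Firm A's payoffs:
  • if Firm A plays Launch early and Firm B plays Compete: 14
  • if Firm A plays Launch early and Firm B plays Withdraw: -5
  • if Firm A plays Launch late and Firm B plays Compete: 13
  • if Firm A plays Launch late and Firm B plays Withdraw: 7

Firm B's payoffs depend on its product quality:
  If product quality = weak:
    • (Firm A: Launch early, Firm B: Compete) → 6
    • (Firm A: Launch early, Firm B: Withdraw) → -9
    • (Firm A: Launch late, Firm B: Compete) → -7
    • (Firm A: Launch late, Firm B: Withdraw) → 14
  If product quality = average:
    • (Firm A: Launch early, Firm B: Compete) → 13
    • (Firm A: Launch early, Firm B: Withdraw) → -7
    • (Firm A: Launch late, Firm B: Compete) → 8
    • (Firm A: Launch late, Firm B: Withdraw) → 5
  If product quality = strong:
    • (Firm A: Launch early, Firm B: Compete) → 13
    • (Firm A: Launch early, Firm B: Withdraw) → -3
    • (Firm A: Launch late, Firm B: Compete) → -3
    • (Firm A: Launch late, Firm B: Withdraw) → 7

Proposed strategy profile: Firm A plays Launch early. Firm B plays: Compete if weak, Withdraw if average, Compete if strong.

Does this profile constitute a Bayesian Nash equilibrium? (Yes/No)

Firm A plays Launch early: E[Launch early] = 0.3·(14) + 0.1·(-5) + 0.6·(14) = 12.1; E[Launch late] = 12.4. Not best-responding. ✗
Firm B (product quality weak), facing Launch early: Compete gives 6, Withdraw gives -9. Proposed Compete is best. ✓
Firm B (product quality average), facing Launch early: Compete gives 13, Withdraw gives -7. Proposed Withdraw is not best — profitable deviation exists. ✗
Firm B (product quality strong), facing Launch early: Compete gives 13, Withdraw gives -3. Proposed Compete is best. ✓

No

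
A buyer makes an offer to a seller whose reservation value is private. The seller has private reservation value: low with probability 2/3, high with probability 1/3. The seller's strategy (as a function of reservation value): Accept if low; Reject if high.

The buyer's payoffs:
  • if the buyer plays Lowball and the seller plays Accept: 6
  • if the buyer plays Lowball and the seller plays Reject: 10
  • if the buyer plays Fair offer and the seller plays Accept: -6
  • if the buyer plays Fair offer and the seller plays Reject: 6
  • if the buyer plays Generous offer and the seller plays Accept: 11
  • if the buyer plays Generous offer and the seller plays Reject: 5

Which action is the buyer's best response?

Generous offer

E[Lowball] = 2/3·(6) + 1/3·(10) = 22/3
E[Fair offer] = 2/3·(-6) + 1/3·(6) = -2
E[Generous offer] = 2/3·(11) + 1/3·(5) = 9
Best response: Generous offer (9 is the largest).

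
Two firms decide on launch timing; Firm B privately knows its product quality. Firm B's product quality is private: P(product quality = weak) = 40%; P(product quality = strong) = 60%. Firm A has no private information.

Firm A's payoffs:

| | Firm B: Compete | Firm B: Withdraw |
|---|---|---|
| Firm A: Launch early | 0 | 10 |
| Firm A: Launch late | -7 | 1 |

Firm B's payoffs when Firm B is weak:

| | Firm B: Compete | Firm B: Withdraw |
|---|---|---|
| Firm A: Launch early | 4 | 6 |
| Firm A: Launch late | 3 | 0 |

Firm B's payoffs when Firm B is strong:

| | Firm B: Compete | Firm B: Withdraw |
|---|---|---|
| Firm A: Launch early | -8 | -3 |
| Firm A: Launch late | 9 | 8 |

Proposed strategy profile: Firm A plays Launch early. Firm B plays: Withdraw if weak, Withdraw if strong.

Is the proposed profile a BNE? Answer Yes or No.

A profile is a BNE iff every type of every player is best-responding given beliefs about the other side.
Firm A plays Launch early: E[Launch early] = 0.4·(10) + 0.6·(10) = 10; E[Launch late] = 1. Best-responding. ✓
Firm B (product quality weak), facing Launch early: Compete gives 4, Withdraw gives 6. Proposed Withdraw is best. ✓
Firm B (product quality strong), facing Launch early: Compete gives -8, Withdraw gives -3. Proposed Withdraw is best. ✓

Yes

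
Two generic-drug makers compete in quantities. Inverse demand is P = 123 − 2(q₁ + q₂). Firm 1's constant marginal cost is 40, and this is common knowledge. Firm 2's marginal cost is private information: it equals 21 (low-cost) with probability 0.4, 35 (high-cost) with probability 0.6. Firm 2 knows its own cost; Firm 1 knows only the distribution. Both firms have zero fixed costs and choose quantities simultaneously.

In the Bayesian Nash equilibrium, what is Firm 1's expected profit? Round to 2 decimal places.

291.21

Firm 2 with cost c maximizes (123 − 2(q₁+q₂) − c)·q₂, giving q₂(c) = (123 − c − 2q₁)/4.
E[c₂] = 0.4·21 + 0.6·35 = 29.4
Firm 1's FOC against E[q₂] yields q₁ = (123 − 2·40 + E[c₂])/6 = (123 − 80 + 29.4)/6 = 12.0667.
E[P] = 123 − 2·(q₁ + E[q₂]) = 64.1333; Firm 1's expected profit = (E[P] − 40)·q₁ = (64.1333 − 40)·12.0667 = 291.209.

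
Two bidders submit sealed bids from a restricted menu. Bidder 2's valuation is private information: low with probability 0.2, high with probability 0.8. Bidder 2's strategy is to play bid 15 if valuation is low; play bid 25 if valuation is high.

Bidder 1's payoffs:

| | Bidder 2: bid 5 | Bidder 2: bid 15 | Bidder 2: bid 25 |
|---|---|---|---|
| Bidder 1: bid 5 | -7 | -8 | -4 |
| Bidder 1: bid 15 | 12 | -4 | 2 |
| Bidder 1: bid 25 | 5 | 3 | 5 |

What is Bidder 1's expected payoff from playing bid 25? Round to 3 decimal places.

E[bid 25] = 0.2·3 + 0.8·5 = 0.6 + 4 = 4.6

4.600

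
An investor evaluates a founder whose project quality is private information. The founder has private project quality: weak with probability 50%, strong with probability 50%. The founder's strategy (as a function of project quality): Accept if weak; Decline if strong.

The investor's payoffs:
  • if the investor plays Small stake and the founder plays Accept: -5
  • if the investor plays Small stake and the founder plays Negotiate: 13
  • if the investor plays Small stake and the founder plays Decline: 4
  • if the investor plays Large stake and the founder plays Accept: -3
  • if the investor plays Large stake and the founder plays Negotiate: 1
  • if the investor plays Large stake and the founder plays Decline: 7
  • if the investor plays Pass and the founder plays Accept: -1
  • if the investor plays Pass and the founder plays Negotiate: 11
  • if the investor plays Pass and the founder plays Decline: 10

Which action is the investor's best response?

E[Small stake] = 0.5·(-5) + 0.5·(4) = -0.5
E[Large stake] = 0.5·(-3) + 0.5·(7) = 2
E[Pass] = 0.5·(-1) + 0.5·(10) = 4.5
Best response: Pass (4.5 is the largest).

Pass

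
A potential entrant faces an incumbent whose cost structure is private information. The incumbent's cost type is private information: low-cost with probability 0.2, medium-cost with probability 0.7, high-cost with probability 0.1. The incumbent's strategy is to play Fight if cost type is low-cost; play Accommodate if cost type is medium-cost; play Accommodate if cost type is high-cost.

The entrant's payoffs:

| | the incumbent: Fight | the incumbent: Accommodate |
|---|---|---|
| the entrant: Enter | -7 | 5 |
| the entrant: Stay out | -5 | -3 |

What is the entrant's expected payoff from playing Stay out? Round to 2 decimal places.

-3.40

Take the expectation over the incumbent's cost type, weighting each type's action by its prior probability.
E[Stay out] = 0.2·(-5) + 0.7·(-3) + 0.1·(-3) = (-1) + (-2.1) + (-0.3) = -3.4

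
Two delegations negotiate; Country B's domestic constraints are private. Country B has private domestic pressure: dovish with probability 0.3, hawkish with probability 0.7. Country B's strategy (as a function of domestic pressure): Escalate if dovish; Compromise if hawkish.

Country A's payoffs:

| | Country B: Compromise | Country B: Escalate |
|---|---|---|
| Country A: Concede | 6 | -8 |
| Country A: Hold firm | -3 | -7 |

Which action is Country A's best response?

Concede

Compute Country A's expected payoff for each action, taking the expectation over Country B's type.
E[Concede] = 0.3·(-8) + 0.7·(6) = 1.8
E[Hold firm] = 0.3·(-7) + 0.7·(-3) = -4.2
Best response: Concede (1.8 is the largest).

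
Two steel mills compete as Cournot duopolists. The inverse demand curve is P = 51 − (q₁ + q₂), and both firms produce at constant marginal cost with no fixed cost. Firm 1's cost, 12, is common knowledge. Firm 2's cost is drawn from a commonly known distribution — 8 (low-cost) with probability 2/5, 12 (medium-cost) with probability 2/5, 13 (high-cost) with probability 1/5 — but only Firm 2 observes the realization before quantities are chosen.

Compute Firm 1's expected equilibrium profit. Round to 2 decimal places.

Firm 2 with cost c maximizes (51 − (q₁+q₂) − c)·q₂, giving q₂(c) = (51 − c − q₁)/2.
E[c₂] = 2/5·8 + 2/5·12 + 1/5·13 = 10.6
Firm 1's FOC against E[q₂] yields q₁ = (51 − 2·12 + E[c₂])/3 = (51 − 24 + 10.6)/3 = 12.5333.
E[P] = 51 − (q₁ + E[q₂]) = 24.5333; Firm 1's expected profit = (E[P] − 12)·q₁ = (24.5333 − 12)·12.5333 = 157.084.

157.08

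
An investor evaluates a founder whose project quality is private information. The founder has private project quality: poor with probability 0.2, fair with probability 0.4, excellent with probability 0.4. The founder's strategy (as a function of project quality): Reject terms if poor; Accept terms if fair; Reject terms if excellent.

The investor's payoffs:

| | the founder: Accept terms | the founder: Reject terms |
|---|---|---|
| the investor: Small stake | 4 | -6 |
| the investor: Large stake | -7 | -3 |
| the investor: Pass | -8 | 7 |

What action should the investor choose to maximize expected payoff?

Compute the investor's expected payoff for each action, taking the expectation over the founder's type.
E[Small stake] = 0.2·(-6) + 0.4·(4) + 0.4·(-6) = -2
E[Large stake] = 0.2·(-3) + 0.4·(-7) + 0.4·(-3) = -4.6
E[Pass] = 0.2·(7) + 0.4·(-8) + 0.4·(7) = 1
Best response: Pass (1 is the largest).

Pass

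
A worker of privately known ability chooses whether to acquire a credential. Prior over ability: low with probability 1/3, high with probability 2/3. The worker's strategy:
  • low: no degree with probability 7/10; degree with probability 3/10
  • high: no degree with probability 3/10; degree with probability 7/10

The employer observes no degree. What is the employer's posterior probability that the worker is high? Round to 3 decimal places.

0.462

Apply Bayes' rule using the sender's strategy as the likelihood.
P(no degree) = (1/3)·(7/10) + (2/3)·(3/10) = 13/30
P(high | no degree) = ((2/3)·(3/10)) / (13/30) = (1/5) / (13/30) = 6/13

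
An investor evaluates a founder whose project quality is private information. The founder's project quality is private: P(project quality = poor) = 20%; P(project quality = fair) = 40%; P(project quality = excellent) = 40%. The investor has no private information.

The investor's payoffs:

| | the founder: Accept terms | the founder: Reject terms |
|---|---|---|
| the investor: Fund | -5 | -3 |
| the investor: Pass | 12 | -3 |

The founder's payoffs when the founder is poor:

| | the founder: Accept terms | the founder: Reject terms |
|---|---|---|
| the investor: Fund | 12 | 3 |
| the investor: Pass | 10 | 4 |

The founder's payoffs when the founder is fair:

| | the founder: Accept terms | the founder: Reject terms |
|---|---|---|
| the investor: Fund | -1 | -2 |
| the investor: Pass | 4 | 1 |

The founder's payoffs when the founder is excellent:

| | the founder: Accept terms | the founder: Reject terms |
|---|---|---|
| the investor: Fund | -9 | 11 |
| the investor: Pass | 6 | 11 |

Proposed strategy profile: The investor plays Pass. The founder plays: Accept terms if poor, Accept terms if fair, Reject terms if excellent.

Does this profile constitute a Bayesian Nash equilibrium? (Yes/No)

Yes

The investor plays Pass: E[Pass] = 0.2·(12) + 0.4·(12) + 0.4·(-3) = 6; E[Fund] = -4.2. Best-responding. ✓
The founder (project quality poor), facing Pass: Accept terms gives 10, Reject terms gives 4. Proposed Accept terms is best. ✓
The founder (project quality fair), facing Pass: Accept terms gives 4, Reject terms gives 1. Proposed Accept terms is best. ✓
The founder (project quality excellent), facing Pass: Accept terms gives 6, Reject terms gives 11. Proposed Reject terms is best. ✓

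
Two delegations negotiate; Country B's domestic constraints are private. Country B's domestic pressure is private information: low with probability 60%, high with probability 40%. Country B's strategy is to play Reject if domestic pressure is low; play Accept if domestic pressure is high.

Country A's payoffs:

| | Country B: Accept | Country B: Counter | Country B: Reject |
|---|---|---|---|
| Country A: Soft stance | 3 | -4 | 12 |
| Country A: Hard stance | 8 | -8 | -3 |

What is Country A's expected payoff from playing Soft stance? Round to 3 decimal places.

8.400

E[Soft stance] = 0.6·12 + 0.4·3 = 7.2 + 1.2 = 8.4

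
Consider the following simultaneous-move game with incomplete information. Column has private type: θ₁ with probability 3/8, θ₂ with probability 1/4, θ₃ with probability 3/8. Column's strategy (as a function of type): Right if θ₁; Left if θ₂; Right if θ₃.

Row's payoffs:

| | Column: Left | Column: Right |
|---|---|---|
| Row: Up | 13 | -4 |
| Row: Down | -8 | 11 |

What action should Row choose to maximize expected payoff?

Down

Compute Row's expected payoff for each action, taking the expectation over Column's type.
E[Up] = 3/8·(-4) + 1/4·(13) + 3/8·(-4) = 1/4
E[Down] = 3/8·(11) + 1/4·(-8) + 3/8·(11) = 25/4
Best response: Down (25/4 is the largest).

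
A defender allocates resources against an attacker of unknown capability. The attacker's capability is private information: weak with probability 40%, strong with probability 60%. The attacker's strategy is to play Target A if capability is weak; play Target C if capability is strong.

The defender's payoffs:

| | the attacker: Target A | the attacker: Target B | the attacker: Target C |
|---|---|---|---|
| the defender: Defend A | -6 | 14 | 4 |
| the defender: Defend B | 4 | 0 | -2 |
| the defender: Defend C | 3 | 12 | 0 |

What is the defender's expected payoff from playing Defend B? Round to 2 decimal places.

E[Defend B] = 0.4·4 + 0.6·(-2) = 1.6 + (-1.2) = 0.4

0.40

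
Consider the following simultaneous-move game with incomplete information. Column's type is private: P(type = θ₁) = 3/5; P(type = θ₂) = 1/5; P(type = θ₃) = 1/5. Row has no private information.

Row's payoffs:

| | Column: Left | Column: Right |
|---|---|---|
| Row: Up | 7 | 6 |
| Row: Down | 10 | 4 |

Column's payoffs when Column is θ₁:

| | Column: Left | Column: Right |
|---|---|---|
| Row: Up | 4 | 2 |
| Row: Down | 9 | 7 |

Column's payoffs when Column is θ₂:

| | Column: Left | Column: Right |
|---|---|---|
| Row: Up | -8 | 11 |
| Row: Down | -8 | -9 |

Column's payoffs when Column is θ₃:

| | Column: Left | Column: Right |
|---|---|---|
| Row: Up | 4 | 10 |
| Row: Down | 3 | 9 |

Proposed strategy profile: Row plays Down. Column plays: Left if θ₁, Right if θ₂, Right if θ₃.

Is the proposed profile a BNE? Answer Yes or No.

No

Row plays Down: E[Down] = 3/5·(10) + 1/5·(4) + 1/5·(4) = 38/5; E[Up] = 33/5. Best-responding. ✓
Column (type θ₁), facing Down: Left gives 9, Right gives 7. Proposed Left is best. ✓
Column (type θ₂), facing Down: Left gives -8, Right gives -9. Proposed Right is not best — profitable deviation exists. ✗
Column (type θ₃), facing Down: Left gives 3, Right gives 9. Proposed Right is best. ✓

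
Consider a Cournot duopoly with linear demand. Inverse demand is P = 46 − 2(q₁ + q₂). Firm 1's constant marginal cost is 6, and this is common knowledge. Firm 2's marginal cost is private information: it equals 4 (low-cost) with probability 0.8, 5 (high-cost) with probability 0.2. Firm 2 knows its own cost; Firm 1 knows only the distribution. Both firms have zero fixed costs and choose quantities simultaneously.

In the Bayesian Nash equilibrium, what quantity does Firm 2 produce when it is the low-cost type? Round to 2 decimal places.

Type-c best response for Firm 2: q₂(c) = (46 − c)/4 − q₁/2.
Firm 1 maximizes expected profit; its first-order condition is 46 − 4q₁ − 2E[q₂] − 6 = 0.
Substituting E[q₂] and solving: E[c₂] = 4.2, so q₁ = (46 − 2·6 + 4.2)/6 = 6.36667.
q₂(low-cost) = (46 − 4 − 2·6.36667)/4 = 7.31667.

7.32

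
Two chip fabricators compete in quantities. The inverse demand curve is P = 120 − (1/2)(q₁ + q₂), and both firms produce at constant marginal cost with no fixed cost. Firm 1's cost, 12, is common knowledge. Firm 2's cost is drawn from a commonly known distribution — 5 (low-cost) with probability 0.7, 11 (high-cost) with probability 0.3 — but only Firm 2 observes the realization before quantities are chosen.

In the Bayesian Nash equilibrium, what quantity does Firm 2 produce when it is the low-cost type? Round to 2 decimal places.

80.73

Each type of Firm 2 best-responds to q₁; Firm 1 best-responds to the expected q₂ over Firm 2's types.
Firm 2 with cost c maximizes (120 − (1/2)(q₁+q₂) − c)·q₂, giving q₂(c) = (120 − c − (1/2)q₁).
E[c₂] = 0.7·5 + 0.3·11 = 6.8
Firm 1's FOC against E[q₂] yields q₁ = (120 − 2·12 + E[c₂])/(3/2) = (120 − 24 + 6.8)/(3/2) = 68.5333.
q₂(low-cost) = (120 − 5 − (1/2)·68.5333) = 80.7333.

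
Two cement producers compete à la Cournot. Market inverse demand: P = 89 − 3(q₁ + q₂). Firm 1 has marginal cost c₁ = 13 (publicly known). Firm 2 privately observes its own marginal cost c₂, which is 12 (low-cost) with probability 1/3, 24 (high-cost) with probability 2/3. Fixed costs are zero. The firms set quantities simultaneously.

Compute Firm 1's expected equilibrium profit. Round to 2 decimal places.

Each type of Firm 2 best-responds to q₁; Firm 1 best-responds to the expected q₂ over Firm 2's types.
Firm 2 with cost c maximizes (89 − 3(q₁+q₂) − c)·q₂, giving q₂(c) = (89 − c − 3q₁)/6.
E[c₂] = 1/3·12 + 2/3·24 = 20
Firm 1's FOC against E[q₂] yields q₁ = (89 − 2·13 + E[c₂])/9 = (89 − 26 + 20)/9 = 9.22222.
E[P] = 89 − 3·(q₁ + E[q₂]) = 40.6667; Firm 1's expected profit = (E[P] − 13)·q₁ = (40.6667 − 13)·9.22222 = 255.148.

255.15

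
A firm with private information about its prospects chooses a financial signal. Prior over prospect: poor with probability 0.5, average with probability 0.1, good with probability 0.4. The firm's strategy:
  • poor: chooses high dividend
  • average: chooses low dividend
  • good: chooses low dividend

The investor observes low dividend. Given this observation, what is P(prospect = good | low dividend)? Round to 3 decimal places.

0.800

P(low dividend) = 0.5·0 + 0.1·1 + 0.4·1 = 0.5
P(good | low dividend) = (0.4·1) / 0.5 = 0.4 / 0.5 = 0.8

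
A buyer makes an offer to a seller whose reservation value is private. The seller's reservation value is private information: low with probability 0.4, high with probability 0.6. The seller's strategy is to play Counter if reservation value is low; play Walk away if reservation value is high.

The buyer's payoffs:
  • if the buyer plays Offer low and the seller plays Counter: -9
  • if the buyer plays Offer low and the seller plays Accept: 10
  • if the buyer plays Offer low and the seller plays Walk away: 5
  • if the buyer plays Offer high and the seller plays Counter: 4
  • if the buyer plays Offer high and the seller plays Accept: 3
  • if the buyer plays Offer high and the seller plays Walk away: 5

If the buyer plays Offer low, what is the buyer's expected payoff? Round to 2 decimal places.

E[Offer low] = 0.4·(-9) + 0.6·5 = (-3.6) + 3 = -0.6

-0.60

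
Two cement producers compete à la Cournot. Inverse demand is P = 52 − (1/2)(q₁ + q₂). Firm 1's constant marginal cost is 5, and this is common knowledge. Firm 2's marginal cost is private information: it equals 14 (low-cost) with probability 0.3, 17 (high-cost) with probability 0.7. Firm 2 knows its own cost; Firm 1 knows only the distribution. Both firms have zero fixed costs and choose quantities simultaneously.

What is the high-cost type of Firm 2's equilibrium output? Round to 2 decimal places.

Firm 2 with cost c maximizes (52 − (1/2)(q₁+q₂) − c)·q₂, giving q₂(c) = (52 − c − (1/2)q₁).
E[c₂] = 0.3·14 + 0.7·17 = 16.1
Firm 1's FOC against E[q₂] yields q₁ = (52 − 2·5 + E[c₂])/(3/2) = (52 − 10 + 16.1)/(3/2) = 38.7333.
q₂(high-cost) = (52 − 17 − (1/2)·38.7333) = 15.6333.

15.63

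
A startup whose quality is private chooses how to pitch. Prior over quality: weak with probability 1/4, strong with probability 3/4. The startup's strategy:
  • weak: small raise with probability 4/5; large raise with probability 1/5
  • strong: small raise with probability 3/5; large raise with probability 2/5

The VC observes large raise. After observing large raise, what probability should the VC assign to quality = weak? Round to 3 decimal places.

0.143

Apply Bayes' rule using the sender's strategy as the likelihood.
P(large raise) = (1/4)·(1/5) + (3/4)·(2/5) = 7/20
P(weak | large raise) = ((1/4)·(1/5)) / (7/20) = (1/20) / (7/20) = 1/7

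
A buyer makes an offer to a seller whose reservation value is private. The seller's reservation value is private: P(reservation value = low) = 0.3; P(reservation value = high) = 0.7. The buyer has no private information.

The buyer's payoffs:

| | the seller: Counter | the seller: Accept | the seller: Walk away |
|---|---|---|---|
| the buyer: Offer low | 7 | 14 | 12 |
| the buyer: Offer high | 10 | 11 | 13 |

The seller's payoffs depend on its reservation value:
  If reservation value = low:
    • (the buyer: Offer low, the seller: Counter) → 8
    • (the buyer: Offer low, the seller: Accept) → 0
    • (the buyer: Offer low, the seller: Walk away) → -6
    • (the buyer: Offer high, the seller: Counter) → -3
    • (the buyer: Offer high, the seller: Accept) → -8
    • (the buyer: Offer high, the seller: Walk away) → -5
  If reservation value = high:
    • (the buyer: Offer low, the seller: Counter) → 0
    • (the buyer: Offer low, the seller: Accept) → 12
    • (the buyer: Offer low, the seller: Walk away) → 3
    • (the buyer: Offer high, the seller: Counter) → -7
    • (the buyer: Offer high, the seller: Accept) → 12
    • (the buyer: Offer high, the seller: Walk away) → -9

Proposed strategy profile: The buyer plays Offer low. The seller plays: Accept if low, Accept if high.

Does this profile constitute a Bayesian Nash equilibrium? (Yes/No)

The buyer plays Offer low: E[Offer low] = 0.3·(14) + 0.7·(14) = 14; E[Offer high] = 11. Best-responding. ✓
The seller (reservation value low), facing Offer low: Counter gives 8, Accept gives 0, Walk away gives -6. Proposed Accept is not best — profitable deviation exists. ✗
The seller (reservation value high), facing Offer low: Counter gives 0, Accept gives 12, Walk away gives 3. Proposed Accept is best. ✓

No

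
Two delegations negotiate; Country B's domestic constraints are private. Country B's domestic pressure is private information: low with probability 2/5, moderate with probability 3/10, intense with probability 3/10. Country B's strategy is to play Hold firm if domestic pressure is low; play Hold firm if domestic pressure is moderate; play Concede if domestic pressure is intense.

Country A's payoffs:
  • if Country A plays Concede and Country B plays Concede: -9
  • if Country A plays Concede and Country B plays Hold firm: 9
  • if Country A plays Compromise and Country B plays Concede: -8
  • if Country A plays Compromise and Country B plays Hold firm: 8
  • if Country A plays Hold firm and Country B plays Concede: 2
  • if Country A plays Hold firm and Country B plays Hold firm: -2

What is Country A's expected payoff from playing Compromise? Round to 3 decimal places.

E[Compromise] = 2/5·8 + 3/10·8 + 3/10·(-8) = 16/5 + 12/5 + (-12/5) = 16/5

3.200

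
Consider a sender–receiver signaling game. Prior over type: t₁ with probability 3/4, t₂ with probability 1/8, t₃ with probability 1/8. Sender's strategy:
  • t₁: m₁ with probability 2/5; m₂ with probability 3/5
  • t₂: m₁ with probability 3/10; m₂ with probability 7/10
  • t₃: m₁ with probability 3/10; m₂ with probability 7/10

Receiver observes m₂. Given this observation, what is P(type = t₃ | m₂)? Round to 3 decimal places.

0.140

P(m₂) = (3/4)·(3/5) + (1/8)·(7/10) + (1/8)·(7/10) = 5/8
P(t₃ | m₂) = ((1/8)·(7/10)) / (5/8) = (7/80) / (5/8) = 7/50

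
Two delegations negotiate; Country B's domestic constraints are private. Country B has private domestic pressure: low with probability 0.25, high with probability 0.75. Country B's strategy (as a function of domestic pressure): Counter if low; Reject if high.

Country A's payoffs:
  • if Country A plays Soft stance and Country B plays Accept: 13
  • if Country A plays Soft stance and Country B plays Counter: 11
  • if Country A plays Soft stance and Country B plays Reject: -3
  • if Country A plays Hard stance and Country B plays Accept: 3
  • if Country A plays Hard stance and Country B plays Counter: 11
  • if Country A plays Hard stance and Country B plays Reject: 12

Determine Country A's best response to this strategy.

Hard stance

E[Soft stance] = 0.25·(11) + 0.75·(-3) = 0.5
E[Hard stance] = 0.25·(11) + 0.75·(12) = 11.75
Best response: Hard stance (11.75 is the largest).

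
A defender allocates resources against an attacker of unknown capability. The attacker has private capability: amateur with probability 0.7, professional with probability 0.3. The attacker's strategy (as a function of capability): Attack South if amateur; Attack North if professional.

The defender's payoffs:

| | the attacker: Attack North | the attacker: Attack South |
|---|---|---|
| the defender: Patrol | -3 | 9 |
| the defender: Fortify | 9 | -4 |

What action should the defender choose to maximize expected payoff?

Patrol

E[Patrol] = 0.7·(9) + 0.3·(-3) = 5.4
E[Fortify] = 0.7·(-4) + 0.3·(9) = -0.1
Best response: Patrol (5.4 is the largest).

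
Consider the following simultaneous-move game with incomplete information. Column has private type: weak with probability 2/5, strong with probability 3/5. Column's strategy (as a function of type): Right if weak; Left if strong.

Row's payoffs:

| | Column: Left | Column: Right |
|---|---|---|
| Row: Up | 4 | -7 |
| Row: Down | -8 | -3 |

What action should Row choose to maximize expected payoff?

E[Up] = 2/5·(-7) + 3/5·(4) = -2/5
E[Down] = 2/5·(-3) + 3/5·(-8) = -6
Best response: Up (-2/5 is the largest).

Up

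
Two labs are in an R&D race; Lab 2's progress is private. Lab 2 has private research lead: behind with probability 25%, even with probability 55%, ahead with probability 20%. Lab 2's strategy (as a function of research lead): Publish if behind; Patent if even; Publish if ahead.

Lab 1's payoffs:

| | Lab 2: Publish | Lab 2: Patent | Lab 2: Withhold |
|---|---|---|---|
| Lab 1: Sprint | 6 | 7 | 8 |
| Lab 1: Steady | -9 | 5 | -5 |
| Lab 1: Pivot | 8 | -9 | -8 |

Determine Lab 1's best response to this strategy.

Sprint

E[Sprint] = 0.25·(6) + 0.55·(7) + 0.2·(6) = 6.55
E[Steady] = 0.25·(-9) + 0.55·(5) + 0.2·(-9) = -1.3
E[Pivot] = 0.25·(8) + 0.55·(-9) + 0.2·(8) = -1.35
Best response: Sprint (6.55 is the largest).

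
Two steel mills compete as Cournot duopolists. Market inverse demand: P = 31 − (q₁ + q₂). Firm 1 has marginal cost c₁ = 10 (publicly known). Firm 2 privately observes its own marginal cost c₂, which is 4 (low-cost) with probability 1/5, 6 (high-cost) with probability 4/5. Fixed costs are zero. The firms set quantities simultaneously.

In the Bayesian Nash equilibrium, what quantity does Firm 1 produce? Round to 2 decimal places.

5.53

Firm 2 with cost c maximizes (31 − (q₁+q₂) − c)·q₂, giving q₂(c) = (31 − c − q₁)/2.
E[c₂] = 1/5·4 + 4/5·6 = 5.6
Firm 1's FOC against E[q₂] yields q₁ = (31 − 2·10 + E[c₂])/3 = (31 − 20 + 5.6)/3 = 5.53333.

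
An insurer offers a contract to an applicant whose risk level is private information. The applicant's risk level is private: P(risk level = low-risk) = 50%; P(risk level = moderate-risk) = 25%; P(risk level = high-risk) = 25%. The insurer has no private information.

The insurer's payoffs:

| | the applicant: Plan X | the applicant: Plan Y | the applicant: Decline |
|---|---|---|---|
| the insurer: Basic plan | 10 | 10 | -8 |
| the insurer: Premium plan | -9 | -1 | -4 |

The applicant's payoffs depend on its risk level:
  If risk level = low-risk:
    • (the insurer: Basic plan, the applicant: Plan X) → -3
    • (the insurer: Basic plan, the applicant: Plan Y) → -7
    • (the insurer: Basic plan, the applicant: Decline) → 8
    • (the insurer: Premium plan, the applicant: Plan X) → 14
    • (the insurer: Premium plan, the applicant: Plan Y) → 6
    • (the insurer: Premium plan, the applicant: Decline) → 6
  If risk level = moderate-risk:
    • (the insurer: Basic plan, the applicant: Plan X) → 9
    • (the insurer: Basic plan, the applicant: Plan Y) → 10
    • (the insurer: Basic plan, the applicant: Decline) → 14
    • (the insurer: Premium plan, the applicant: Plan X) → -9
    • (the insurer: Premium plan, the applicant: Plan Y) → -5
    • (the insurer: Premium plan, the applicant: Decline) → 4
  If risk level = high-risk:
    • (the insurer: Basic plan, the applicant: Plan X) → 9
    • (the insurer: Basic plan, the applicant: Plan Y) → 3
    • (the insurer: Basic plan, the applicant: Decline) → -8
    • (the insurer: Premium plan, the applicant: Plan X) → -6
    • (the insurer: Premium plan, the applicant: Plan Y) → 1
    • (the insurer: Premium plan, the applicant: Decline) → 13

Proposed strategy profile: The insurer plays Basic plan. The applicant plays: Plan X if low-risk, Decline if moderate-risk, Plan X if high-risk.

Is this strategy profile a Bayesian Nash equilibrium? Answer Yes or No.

The insurer plays Basic plan: E[Basic plan] = 0.5·(10) + 0.25·(-8) + 0.25·(10) = 5.5; E[Premium plan] = -7.75. Best-responding. ✓
The applicant (risk level low-risk), facing Basic plan: Plan X gives -3, Plan Y gives -7, Decline gives 8. Proposed Plan X is not best — profitable deviation exists. ✗
The applicant (risk level moderate-risk), facing Basic plan: Plan X gives 9, Plan Y gives 10, Decline gives 14. Proposed Decline is best. ✓
The applicant (risk level high-risk), facing Basic plan: Plan X gives 9, Plan Y gives 3, Decline gives -8. Proposed Plan X is best. ✓

No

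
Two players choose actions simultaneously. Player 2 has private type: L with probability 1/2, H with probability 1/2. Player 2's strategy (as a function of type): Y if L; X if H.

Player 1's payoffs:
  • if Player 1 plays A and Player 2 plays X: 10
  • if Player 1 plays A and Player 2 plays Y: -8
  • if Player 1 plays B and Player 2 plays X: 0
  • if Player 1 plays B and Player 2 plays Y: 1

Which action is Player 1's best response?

E[A] = 1/2·(-8) + 1/2·(10) = 1
E[B] = 1/2·(1) + 1/2·(0) = 1/2
Best response: A (1 is the largest).

A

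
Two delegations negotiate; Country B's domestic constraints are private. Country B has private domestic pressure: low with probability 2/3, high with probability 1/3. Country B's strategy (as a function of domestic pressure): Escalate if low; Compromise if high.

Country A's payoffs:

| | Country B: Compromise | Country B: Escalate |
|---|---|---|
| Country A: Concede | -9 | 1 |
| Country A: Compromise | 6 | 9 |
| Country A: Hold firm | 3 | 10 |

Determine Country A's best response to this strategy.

Compromise

E[Concede] = 2/3·(1) + 1/3·(-9) = -7/3
E[Compromise] = 2/3·(9) + 1/3·(6) = 8
E[Hold firm] = 2/3·(10) + 1/3·(3) = 23/3
Best response: Compromise (8 is the largest).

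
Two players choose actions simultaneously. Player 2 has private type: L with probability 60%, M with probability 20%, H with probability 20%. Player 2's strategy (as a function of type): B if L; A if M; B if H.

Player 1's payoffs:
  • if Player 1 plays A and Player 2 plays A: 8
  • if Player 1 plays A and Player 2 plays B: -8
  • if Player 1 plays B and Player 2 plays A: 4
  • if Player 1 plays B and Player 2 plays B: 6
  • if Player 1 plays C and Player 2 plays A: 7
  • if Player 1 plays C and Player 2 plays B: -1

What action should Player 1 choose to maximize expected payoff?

E[A] = 0.6·(-8) + 0.2·(8) + 0.2·(-8) = -4.8
E[B] = 0.6·(6) + 0.2·(4) + 0.2·(6) = 5.6
E[C] = 0.6·(-1) + 0.2·(7) + 0.2·(-1) = 0.6
Best response: B (5.6 is the largest).

B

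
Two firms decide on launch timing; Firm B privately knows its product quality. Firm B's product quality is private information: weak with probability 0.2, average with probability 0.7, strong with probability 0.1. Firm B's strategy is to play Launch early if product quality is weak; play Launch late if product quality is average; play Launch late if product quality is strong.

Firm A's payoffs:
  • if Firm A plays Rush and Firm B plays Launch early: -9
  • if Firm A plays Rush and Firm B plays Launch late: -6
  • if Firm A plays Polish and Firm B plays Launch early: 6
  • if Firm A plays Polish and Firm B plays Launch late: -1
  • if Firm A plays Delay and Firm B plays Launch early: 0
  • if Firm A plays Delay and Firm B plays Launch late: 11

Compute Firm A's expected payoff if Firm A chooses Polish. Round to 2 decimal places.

Take the expectation over Firm B's product quality, weighting each type's action by its prior probability.
E[Polish] = 0.2·6 + 0.7·(-1) + 0.1·(-1) = 1.2 + (-0.7) + (-0.1) = 0.4

0.40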